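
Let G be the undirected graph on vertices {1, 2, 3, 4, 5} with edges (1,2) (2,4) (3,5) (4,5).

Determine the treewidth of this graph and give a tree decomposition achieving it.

Treewidth 1.
One optimal decomposition is:
Bags: B1 = {3, 5}  B2 = {4, 5}  B3 = {2, 4}  B4 = {1, 2}
Tree: B1–B2, B2–B3, B3–B4

Each bag holds 2 vertices, so the decomposition has width 1, which upper-bounds the treewidth. Since G has at least one edge (e.g. 3–5), it is not an edgeless graph, so tw(G) ≥ 1. Combining the bounds, tw(G) = 1.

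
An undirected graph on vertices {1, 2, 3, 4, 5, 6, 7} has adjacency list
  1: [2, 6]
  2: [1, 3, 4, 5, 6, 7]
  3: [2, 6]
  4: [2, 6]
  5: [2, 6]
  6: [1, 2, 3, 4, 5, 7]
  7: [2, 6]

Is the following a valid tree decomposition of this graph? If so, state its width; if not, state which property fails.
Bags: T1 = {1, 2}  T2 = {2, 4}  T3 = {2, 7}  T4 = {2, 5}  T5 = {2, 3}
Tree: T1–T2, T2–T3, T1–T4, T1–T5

A tree decomposition must satisfy three properties: every vertex lies in some bag; for every edge, both endpoints lie together in some bag; and for every vertex, the bags containing it form a connected subtree. Here vertex 6 appears in no bag, so the decomposition is invalid.

No — vertex 6 appears in no bag.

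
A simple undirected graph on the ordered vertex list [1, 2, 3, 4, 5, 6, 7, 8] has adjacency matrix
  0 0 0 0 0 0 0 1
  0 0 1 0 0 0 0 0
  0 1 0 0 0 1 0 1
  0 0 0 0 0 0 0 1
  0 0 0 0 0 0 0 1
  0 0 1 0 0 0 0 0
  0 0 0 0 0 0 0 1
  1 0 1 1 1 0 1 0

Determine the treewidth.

1

A width-1 tree decomposition is:
Bags: B1 = {3, 8}  B2 = {3, 6}  B3 = {1, 8}  B4 = {4, 8}  B5 = {2, 3}  B6 = {7, 8}  B7 = {5, 8}
Tree: B1–B2, B1–B3, B1–B4, B1–B5, B1–B6, B4–B7
The largest bag has 2 vertices, giving width 1; this decomposition certifies tw(G) ≤ 1. Since G has at least one edge (e.g. 3–8), it is not an edgeless graph, so tw(G) ≥ 1. Therefore the treewidth is 1.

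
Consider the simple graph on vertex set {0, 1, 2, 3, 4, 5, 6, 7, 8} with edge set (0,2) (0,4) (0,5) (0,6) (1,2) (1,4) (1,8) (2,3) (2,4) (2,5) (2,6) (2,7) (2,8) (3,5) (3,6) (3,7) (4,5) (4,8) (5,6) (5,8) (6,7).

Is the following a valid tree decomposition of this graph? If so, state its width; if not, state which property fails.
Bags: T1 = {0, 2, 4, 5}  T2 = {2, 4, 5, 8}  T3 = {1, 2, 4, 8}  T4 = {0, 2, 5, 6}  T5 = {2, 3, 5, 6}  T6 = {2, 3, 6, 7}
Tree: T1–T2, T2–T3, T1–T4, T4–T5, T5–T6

Every vertex of G appears in some bag (union = {0, 1, 2, 3, 4, 5, 6, 7, 8}); every edge is covered by a bag; and for each vertex v the set of bags containing v is connected in the bag tree. The decomposition is therefore valid. The largest bag has 4 vertices, so the width is 3.

Yes; width 3.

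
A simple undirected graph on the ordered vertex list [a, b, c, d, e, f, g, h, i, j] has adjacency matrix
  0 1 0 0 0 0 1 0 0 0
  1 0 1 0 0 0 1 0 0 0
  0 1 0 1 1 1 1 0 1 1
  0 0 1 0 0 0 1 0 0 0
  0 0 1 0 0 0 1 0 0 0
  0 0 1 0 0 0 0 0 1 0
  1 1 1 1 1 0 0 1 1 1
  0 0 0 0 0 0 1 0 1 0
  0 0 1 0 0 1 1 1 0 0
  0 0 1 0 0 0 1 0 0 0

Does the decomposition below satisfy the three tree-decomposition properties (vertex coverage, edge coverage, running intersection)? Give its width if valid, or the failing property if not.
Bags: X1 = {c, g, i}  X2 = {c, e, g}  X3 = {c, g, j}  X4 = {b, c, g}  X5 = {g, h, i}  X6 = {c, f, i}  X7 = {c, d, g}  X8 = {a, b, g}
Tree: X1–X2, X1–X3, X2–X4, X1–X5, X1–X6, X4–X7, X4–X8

Vertex coverage: the bags together contain {a, b, c, d, e, f, g, h, i, j}, the full vertex set. Edge coverage: each edge of G has both endpoints in at least one bag. Running intersection: for every vertex, the bags containing it form a connected subtree. All three properties hold, so this is a valid tree decomposition of width max|bag| − 1 = 2, and hence tw(G) ≤ 2.

Yes; width 2.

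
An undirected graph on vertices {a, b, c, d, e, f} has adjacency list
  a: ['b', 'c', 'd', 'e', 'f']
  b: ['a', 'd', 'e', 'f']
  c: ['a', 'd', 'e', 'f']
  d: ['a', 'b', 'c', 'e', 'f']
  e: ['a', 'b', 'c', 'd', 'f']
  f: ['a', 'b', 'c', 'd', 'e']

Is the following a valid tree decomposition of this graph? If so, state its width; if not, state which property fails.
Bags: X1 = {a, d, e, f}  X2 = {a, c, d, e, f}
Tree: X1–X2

No — vertex b appears in no bag.

A tree decomposition must satisfy three properties: every vertex lies in some bag; for every edge, both endpoints lie together in some bag; and for every vertex, the bags containing it form a connected subtree. Here vertex b appears in no bag, so the decomposition is invalid.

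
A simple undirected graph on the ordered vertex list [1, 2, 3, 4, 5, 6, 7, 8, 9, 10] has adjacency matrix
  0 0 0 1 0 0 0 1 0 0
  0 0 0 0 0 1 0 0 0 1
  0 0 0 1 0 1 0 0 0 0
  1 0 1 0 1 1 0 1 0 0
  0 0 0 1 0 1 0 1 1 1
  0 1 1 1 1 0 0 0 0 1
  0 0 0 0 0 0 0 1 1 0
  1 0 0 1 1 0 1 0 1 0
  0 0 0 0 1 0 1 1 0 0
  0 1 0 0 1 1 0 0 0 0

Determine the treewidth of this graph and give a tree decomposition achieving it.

The largest bag has 3 vertices, giving width 2; this decomposition certifies tw(G) ≤ 2. For the lower bound, the 3 vertices {2, 6, 10} are pairwise adjacent, and any tree decomposition puts a clique entirely inside one bag — forcing width ≥ 2. Combining the bounds, tw(G) = 2.

Treewidth 2.
Bags: B1 = {4, 5, 8}  B2 = {4, 5, 6}  B3 = {5, 6, 10}  B4 = {1, 4, 8}  B5 = {5, 8, 9}  B6 = {3, 4, 6}  B7 = {7, 8, 9}  B8 = {2, 6, 10}
Tree: B1–B2, B2–B3, B1–B4, B1–B5, B2–B6, B5–B7, B3–B8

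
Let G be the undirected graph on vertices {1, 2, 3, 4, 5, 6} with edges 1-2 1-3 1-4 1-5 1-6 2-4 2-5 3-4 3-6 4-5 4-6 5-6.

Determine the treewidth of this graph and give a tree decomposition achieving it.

Every bag has size at most 4, so the width is 4 − 1 = 3 and tw(G) ≤ 3. For the lower bound, the 4 vertices {1, 3, 4, 6} are pairwise adjacent, and any tree decomposition puts a clique entirely inside one bag — forcing width ≥ 3. Hence tw(G) = 3 exactly.

Treewidth 3.
One such decomposition:
Bags: B1 = {1, 3, 4, 6}  B2 = {1, 4, 5, 6}  B3 = {1, 2, 4, 5}
Tree: B1–B2, B2–B3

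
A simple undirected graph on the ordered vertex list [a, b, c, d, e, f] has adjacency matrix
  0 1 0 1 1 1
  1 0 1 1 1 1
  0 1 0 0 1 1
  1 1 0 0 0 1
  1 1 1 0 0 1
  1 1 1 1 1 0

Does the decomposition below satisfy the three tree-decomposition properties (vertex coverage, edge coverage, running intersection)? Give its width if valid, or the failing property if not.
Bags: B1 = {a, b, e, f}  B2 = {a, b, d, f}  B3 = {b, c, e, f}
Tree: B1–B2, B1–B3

Vertex coverage: the bags together contain {a, b, c, d, e, f}, the full vertex set. Edge coverage: each edge of G has both endpoints in at least one bag. Running intersection: for every vertex, the bags containing it form a connected subtree. All three properties hold, so this is a valid tree decomposition of width max|bag| − 1 = 3, and hence tw(G) ≤ 3.

Yes; width 3.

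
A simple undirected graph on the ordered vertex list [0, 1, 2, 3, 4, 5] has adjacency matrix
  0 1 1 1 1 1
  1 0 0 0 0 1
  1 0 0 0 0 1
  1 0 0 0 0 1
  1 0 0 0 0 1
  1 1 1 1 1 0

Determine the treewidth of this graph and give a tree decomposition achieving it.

Each bag holds 3 vertices, so the decomposition has width 2, which upper-bounds the treewidth. On the other hand G contains the 3-clique {0, 1, 5}. A clique must lie in a single bag of any decomposition, so no decomposition can have width below 2. Combining the bounds, tw(G) = 2.

Treewidth 2.
Bags: B1 = {0, 2, 5}  B2 = {0, 3, 5}  B3 = {0, 1, 5}  B4 = {0, 4, 5}
Tree: B1–B2, B2–B3, B2–B4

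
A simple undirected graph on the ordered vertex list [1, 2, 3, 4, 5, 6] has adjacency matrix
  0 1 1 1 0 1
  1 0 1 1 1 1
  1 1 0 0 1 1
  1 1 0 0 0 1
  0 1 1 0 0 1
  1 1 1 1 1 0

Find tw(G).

A width-3 tree decomposition is:
Bags: B1 = {1, 2, 4, 6}  B2 = {1, 2, 3, 6}  B3 = {2, 3, 5, 6}
Tree: B1–B2, B2–B3
The largest bag has 4 vertices, giving width 3; this decomposition certifies tw(G) ≤ 3. On the other hand G contains the 4-clique {1, 2, 3, 6}. A clique must lie in a single bag of any decomposition, so no decomposition can have width below 3. Therefore the treewidth is 3.

3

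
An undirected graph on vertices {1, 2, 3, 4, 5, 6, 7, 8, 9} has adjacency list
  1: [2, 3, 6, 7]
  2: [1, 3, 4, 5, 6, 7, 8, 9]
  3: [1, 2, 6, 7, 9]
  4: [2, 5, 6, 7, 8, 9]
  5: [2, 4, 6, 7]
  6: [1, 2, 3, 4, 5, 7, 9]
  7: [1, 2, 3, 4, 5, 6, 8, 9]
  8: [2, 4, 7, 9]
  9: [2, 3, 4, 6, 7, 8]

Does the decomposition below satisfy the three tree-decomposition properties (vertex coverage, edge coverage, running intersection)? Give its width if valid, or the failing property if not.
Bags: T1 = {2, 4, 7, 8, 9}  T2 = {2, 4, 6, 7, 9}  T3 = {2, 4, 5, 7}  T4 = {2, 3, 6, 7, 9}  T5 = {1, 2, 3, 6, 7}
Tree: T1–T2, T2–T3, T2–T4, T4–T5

No — edge (6,5) lies in no bag.

A tree decomposition must satisfy three properties: every vertex lies in some bag; for every edge, both endpoints lie together in some bag; and for every vertex, the bags containing it form a connected subtree. Here edge (6,5) lies in no bag, so the decomposition is invalid.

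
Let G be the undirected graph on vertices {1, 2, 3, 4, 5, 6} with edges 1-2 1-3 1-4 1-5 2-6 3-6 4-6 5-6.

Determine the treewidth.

A width-2 tree decomposition is:
Bags: B1 = {1, 5, 6}  B2 = {1, 2, 6}  B3 = {1, 3, 6}  B4 = {1, 4, 6}
Tree: B1–B2, B2–B3, B3–B4
The largest bag has 3 vertices, giving width 2; this decomposition certifies tw(G) ≤ 2. Since 5–1–2–6–5 is a cycle in G, G is not acyclic. Forests are exactly the graphs of treewidth ≤ 1, so tw(G) ≥ 2. The upper and lower bounds meet at 2, so that is the treewidth.

2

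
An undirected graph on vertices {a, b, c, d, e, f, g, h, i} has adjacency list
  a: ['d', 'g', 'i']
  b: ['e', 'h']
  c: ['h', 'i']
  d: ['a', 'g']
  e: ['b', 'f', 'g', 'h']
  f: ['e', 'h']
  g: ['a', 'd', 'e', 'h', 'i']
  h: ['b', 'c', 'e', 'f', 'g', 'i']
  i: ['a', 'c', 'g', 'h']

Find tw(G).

A width-2 tree decomposition is:
Bags: B1 = {b, e, h}  B2 = {e, g, h}  B3 = {g, h, i}  B4 = {a, g, i}  B5 = {e, f, h}  B6 = {c, h, i}  B7 = {a, d, g}
Tree: B1–B2, B2–B3, B3–B4, B1–B5, B3–B6, B4–B7
The largest bag has 3 vertices, giving width 2; this decomposition certifies tw(G) ≤ 2. Conversely, {a, d, g} is a clique of size 3, and the vertices of any clique must share a bag in every tree decomposition; so some bag has ≥ 3 vertices and tw(G) ≥ 2. Therefore the treewidth is 2.

2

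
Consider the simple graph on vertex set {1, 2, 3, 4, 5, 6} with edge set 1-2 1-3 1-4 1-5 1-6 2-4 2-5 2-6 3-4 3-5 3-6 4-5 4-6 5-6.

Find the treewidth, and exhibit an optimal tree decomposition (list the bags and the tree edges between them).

Each bag holds 5 vertices, so the decomposition has width 4, which upper-bounds the treewidth. For the lower bound, the 5 vertices {1, 2, 4, 5, 6} are pairwise adjacent, and any tree decomposition puts a clique entirely inside one bag — forcing width ≥ 4. Hence tw(G) = 4 exactly.

Treewidth 4.
One optimal decomposition is:
Bags: B1 = {1, 2, 4, 5, 6}  B2 = {1, 3, 4, 5, 6}
Tree: B1–B2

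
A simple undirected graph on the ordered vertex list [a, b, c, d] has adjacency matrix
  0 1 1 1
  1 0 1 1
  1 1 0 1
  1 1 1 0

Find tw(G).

3

A width-3 tree decomposition is:
Bags: B1 = {a, b, c, d}
Tree: (single bag)
With just one bag of size 4, the width is 4 − 1 = 3, so tw(G) ≤ 3. For the lower bound, the 4 vertices {a, b, c, d} are pairwise adjacent, and any tree decomposition puts a clique entirely inside one bag — forcing width ≥ 3. Therefore the treewidth is 3.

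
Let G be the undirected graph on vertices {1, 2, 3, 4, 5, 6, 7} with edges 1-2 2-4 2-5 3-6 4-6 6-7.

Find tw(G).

A width-1 tree decomposition is:
Bags: B1 = {4, 6}  B2 = {3, 6}  B3 = {2, 4}  B4 = {1, 2}  B5 = {6, 7}  B6 = {2, 5}
Tree: B1–B2, B1–B3, B3–B4, B1–B5, B4–B6
Every bag has size at most 2, so the width is 2 − 1 = 1 and tw(G) ≤ 1. Any graph with an edge has treewidth ≥ 1, and G has the edge 4–6. Combining the bounds, tw(G) = 1.

1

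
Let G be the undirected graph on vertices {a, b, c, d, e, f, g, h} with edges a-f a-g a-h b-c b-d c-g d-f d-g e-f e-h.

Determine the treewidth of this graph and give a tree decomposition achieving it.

The largest bag has 3 vertices, giving width 2; this decomposition certifies tw(G) ≤ 2. For the lower bound, G contains the cycle h–e–f–a–h, so G is not a forest; only forests have treewidth ≤ 1, hence tw(G) ≥ 2. Therefore the treewidth is 2.

Treewidth 2.
One optimal decomposition is:
Bags: B1 = {a, e, h}  B2 = {a, e, f}  B3 = {a, f, g}  B4 = {d, f, g}  B5 = {c, d, g}  B6 = {b, c, d}
Tree: B1–B2, B2–B3, B3–B4, B4–B5, B5–B6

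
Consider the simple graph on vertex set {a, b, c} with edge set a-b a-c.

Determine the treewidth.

A width-1 tree decomposition is:
Bags: B1 = {a, b}  B2 = {a, c}
Tree: B1–B2
The largest bag has 2 vertices, giving width 1; this decomposition certifies tw(G) ≤ 1. Since G has at least one edge (e.g. b–a), it is not an edgeless graph, so tw(G) ≥ 1. Therefore the treewidth is 1.

1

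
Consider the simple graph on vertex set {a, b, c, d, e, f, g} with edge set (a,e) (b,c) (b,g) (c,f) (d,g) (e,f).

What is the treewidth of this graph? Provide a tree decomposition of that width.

Treewidth 1.
Bags: B1 = {d, g}  B2 = {b, g}  B3 = {b, c}  B4 = {c, f}  B5 = {e, f}  B6 = {a, e}
Tree: B1–B2, B2–B3, B3–B4, B4–B5, B5–B6

Every bag has size at most 2, so the width is 2 − 1 = 1 and tw(G) ≤ 1. Any graph with an edge has treewidth ≥ 1, and G has the edge d–g. Combining the bounds, tw(G) = 1.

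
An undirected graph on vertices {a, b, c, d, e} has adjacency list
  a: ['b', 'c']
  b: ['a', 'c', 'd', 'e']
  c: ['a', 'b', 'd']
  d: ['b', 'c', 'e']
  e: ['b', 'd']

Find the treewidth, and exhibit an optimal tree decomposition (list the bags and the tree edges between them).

Treewidth 2.
Bags: B1 = {b, c, d}  B2 = {a, b, c}  B3 = {b, d, e}
Tree: B1–B2, B1–B3

Each bag holds 3 vertices, so the decomposition has width 2, which upper-bounds the treewidth. Conversely, {b, d, e} is a clique of size 3, and the vertices of any clique must share a bag in every tree decomposition; so some bag has ≥ 3 vertices and tw(G) ≥ 2. Combining the bounds, tw(G) = 2.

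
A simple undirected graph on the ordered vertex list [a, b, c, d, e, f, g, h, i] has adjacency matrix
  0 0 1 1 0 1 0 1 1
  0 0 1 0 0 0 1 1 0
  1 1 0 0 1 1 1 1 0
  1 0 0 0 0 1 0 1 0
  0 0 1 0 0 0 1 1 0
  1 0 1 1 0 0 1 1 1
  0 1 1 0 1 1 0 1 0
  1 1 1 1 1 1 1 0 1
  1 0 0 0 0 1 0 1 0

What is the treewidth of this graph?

A width-3 tree decomposition is:
Bags: B1 = {c, e, g, h}  B2 = {c, f, g, h}  B3 = {a, c, f, h}  B4 = {a, f, h, i}  B5 = {a, d, f, h}  B6 = {b, c, g, h}
Tree: B1–B2, B2–B3, B3–B4, B3–B5, B1–B6
Each bag holds 4 vertices, so the decomposition has width 3, which upper-bounds the treewidth. For the lower bound, the 4 vertices {c, e, g, h} are pairwise adjacent, and any tree decomposition puts a clique entirely inside one bag — forcing width ≥ 3. Hence tw(G) = 3 exactly.

3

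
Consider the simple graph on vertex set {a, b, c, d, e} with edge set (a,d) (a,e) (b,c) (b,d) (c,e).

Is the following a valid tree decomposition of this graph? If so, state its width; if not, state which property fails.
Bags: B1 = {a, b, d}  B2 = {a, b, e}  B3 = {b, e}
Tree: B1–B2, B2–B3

A tree decomposition must satisfy three properties: every vertex lies in some bag; for every edge, both endpoints lie together in some bag; and for every vertex, the bags containing it form a connected subtree. Here vertex c appears in no bag, so the decomposition is invalid.

No — vertex c appears in no bag.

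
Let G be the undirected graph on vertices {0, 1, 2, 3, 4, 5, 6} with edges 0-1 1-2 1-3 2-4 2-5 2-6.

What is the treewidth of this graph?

A width-1 tree decomposition is:
Bags: B1 = {0, 1}  B2 = {1, 2}  B3 = {1, 3}  B4 = {2, 6}  B5 = {2, 4}  B6 = {2, 5}
Tree: B1–B2, B2–B3, B2–B4, B4–B5, B5–B6
Each bag holds 2 vertices, so the decomposition has width 1, which upper-bounds the treewidth. Since G has at least one edge (e.g. 0–1), it is not an edgeless graph, so tw(G) ≥ 1. The upper and lower bounds meet at 1, so that is the treewidth.

1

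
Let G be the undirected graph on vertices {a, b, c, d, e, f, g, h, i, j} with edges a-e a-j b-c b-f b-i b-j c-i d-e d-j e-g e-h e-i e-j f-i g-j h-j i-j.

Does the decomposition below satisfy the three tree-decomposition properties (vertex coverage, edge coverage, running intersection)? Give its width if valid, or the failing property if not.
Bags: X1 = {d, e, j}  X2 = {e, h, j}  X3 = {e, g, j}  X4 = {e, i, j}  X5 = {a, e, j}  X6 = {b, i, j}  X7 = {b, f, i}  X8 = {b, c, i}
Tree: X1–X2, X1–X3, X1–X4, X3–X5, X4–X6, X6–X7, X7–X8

Yes; width 2.

Vertex coverage: the bags together contain {a, b, c, d, e, f, g, h, i, j}, the full vertex set. Edge coverage: each edge of G has both endpoints in at least one bag. Running intersection: for every vertex, the bags containing it form a connected subtree. All three properties hold, so this is a valid tree decomposition of width max|bag| − 1 = 2, and hence tw(G) ≤ 2.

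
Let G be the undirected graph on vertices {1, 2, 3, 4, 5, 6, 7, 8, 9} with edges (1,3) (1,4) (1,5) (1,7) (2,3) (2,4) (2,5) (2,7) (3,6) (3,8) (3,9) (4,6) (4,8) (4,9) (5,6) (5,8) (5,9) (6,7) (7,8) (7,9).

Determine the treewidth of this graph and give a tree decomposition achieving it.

Treewidth 4.
One optimal decomposition is:
Bags: B1 = {2, 3, 4, 5, 7}  B2 = {3, 4, 5, 7, 8}  B3 = {1, 3, 4, 5, 7}  B4 = {3, 4, 5, 6, 7}  B5 = {3, 4, 5, 7, 9}
Tree: B1–B2, B2–B3, B3–B4, B4–B5

Each bag holds 5 vertices, so the decomposition has width 4, which upper-bounds the treewidth. For the lower bound: the 5 vertex sets {2,7}, {5,8}, {1,4}, {3}, {6} are disjoint, each induces a connected subgraph, and every pair is joined by at least one edge of G. Contracting each set to a single vertex therefore yields K_{5} as a minor, and since treewidth is minor-monotone, tw(G) ≥ tw(K_{5}) = 4. Combining the bounds, tw(G) = 4.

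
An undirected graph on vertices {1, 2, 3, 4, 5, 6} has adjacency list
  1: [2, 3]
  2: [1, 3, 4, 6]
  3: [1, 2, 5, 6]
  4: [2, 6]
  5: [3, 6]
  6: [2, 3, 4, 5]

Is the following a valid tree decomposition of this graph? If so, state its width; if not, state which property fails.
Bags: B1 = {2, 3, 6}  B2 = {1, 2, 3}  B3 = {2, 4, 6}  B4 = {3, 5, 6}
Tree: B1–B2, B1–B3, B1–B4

Yes; width 2.

Every vertex of G appears in some bag (union = {1, 2, 3, 4, 5, 6}); every edge is covered by a bag; and for each vertex v the set of bags containing v is connected in the bag tree. The decomposition is therefore valid. The largest bag has 3 vertices, so the width is 2.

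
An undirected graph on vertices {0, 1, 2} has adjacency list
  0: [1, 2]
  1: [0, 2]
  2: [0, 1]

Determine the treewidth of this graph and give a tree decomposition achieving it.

Treewidth 2.
One such decomposition:
Bags: B1 = {0, 1, 2}
Tree: (single bag)

With just one bag of size 3, the width is 3 − 1 = 2, so tw(G) ≤ 2. For the lower bound, the 3 vertices {0, 1, 2} are pairwise adjacent, and any tree decomposition puts a clique entirely inside one bag — forcing width ≥ 2. Combining the bounds, tw(G) = 2.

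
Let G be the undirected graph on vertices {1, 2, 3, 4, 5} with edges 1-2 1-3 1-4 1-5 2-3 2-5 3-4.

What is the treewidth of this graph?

2

A width-2 tree decomposition is:
Bags: B1 = {1, 3, 4}  B2 = {1, 2, 3}  B3 = {1, 2, 5}
Tree: B1–B2, B2–B3
Every bag has size at most 3, so the width is 3 − 1 = 2 and tw(G) ≤ 2. Conversely, {1, 2, 3} is a clique of size 3, and the vertices of any clique must share a bag in every tree decomposition; so some bag has ≥ 3 vertices and tw(G) ≥ 2. Hence tw(G) = 2 exactly.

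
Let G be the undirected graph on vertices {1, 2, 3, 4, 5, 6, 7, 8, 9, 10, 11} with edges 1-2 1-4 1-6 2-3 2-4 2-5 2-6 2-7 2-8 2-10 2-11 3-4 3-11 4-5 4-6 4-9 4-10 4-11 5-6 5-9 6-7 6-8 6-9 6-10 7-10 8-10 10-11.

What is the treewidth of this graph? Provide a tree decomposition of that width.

Treewidth 3.
Bags: B1 = {2, 4, 5, 6}  B2 = {2, 4, 6, 10}  B3 = {4, 5, 6, 9}  B4 = {2, 4, 10, 11}  B5 = {1, 2, 4, 6}  B6 = {2, 6, 7, 10}  B7 = {2, 6, 8, 10}  B8 = {2, 3, 4, 11}
Tree: B1–B2, B1–B3, B2–B4, B2–B5, B2–B6, B6–B7, B4–B8

The largest bag has 4 vertices, giving width 3; this decomposition certifies tw(G) ≤ 3. Conversely, {4, 5, 6, 9} is a clique of size 4, and the vertices of any clique must share a bag in every tree decomposition; so some bag has ≥ 4 vertices and tw(G) ≥ 3. Therefore the treewidth is 3.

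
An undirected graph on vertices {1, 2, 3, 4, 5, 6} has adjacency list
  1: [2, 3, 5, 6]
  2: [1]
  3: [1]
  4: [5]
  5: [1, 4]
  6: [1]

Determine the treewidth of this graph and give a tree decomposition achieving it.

The largest bag has 2 vertices, giving width 1; this decomposition certifies tw(G) ≤ 1. Since G has at least one edge (e.g. 1–2), it is not an edgeless graph, so tw(G) ≥ 1. Combining the bounds, tw(G) = 1.

Treewidth 1.
Bags: B1 = {1, 2}  B2 = {1, 3}  B3 = {1, 6}  B4 = {1, 5}  B5 = {4, 5}
Tree: B1–B2, B1–B3, B3–B4, B4–B5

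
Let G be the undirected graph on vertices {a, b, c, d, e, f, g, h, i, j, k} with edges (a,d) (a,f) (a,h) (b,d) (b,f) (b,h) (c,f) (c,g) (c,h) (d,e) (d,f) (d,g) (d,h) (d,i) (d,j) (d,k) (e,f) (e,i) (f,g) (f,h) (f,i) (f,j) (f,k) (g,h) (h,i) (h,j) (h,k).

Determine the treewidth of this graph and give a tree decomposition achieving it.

The largest bag has 4 vertices, giving width 3; this decomposition certifies tw(G) ≤ 3. Conversely, {d, e, f, i} is a clique of size 4, and the vertices of any clique must share a bag in every tree decomposition; so some bag has ≥ 4 vertices and tw(G) ≥ 3. Hence tw(G) = 3 exactly.

Treewidth 3.
Bags: B1 = {c, f, g, h}  B2 = {d, f, g, h}  B3 = {d, f, h, j}  B4 = {d, f, h, i}  B5 = {d, e, f, i}  B6 = {b, d, f, h}  B7 = {d, f, h, k}  B8 = {a, d, f, h}
Tree: B1–B2, B2–B3, B2–B4, B4–B5, B4–B6, B3–B7, B7–B8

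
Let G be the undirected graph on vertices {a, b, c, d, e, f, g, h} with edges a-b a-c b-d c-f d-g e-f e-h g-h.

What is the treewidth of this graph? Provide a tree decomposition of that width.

Treewidth 2.
Bags: B1 = {a, b, d}  B2 = {a, d, g}  B3 = {a, g, h}  B4 = {a, e, h}  B5 = {a, e, f}  B6 = {a, c, f}
Tree: B1–B2, B2–B3, B3–B4, B4–B5, B5–B6

The largest bag has 3 vertices, giving width 2; this decomposition certifies tw(G) ≤ 2. The edges a–b–d–g–h–e–f–c–a form a cycle, so G is not a tree and its treewidth is at least 2. Hence tw(G) = 2 exactly.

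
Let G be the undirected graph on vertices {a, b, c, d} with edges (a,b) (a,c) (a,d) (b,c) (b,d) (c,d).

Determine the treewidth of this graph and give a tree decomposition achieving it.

A single bag containing all 4 vertices is trivially a valid decomposition of width 3. On the other hand G contains the 4-clique {a, b, c, d}. A clique must lie in a single bag of any decomposition, so no decomposition can have width below 3. Therefore the treewidth is 3.

Treewidth 3.
One optimal decomposition is:
Bags: B1 = {a, b, c, d}
Tree: (single bag)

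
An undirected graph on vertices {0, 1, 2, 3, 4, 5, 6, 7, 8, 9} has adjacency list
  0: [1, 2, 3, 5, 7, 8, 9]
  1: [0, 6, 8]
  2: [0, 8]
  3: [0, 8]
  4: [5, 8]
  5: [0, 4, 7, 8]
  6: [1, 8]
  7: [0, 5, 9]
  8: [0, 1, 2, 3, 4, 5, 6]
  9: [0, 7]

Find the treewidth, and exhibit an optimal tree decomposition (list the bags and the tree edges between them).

Treewidth 2.
Bags: B1 = {0, 5, 7}  B2 = {0, 7, 9}  B3 = {0, 5, 8}  B4 = {0, 2, 8}  B5 = {4, 5, 8}  B6 = {0, 1, 8}  B7 = {1, 6, 8}  B8 = {0, 3, 8}
Tree: B1–B2, B1–B3, B3–B4, B3–B5, B4–B6, B6–B7, B3–B8

Each bag holds 3 vertices, so the decomposition has width 2, which upper-bounds the treewidth. For the lower bound, the 3 vertices {0, 1, 8} are pairwise adjacent, and any tree decomposition puts a clique entirely inside one bag — forcing width ≥ 2. Combining the bounds, tw(G) = 2.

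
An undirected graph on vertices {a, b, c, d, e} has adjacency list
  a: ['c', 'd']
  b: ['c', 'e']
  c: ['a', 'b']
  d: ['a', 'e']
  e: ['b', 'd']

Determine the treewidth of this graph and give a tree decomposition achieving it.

Treewidth 2.
One optimal decomposition is:
Bags: B1 = {a, d, e}  B2 = {a, c, e}  B3 = {b, c, e}
Tree: B1–B2, B2–B3

The largest bag has 3 vertices, giving width 2; this decomposition certifies tw(G) ≤ 2. The edges e–d–a–c–b–e form a cycle, so G is not a tree and its treewidth is at least 2. Therefore the treewidth is 2.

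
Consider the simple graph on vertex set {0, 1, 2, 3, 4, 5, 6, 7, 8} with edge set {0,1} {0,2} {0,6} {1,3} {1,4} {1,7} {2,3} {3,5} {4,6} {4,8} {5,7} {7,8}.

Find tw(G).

A width-3 tree decomposition is:
Bags: B1 = {2, 3, 5, 7}  B2 = {1, 2, 3, 7}  B3 = {0, 1, 2, 7}  B4 = {0, 1, 7, 8}  B5 = {0, 1, 4, 8}  B6 = {0, 4, 6, 8}
Tree: B1–B2, B2–B3, B3–B4, B4–B5, B5–B6
Each bag holds 4 vertices, so the decomposition has width 3, which upper-bounds the treewidth. For the lower bound: the 4 vertex sets {2,3,5}, {7}, {1}, {0,4,6,8} are disjoint, each induces a connected subgraph, and every pair is joined by at least one edge of G. Contracting each set to a single vertex therefore yields K_{4} as a minor, and since treewidth is minor-monotone, tw(G) ≥ tw(K_{4}) = 3. Combining the bounds, tw(G) = 3.

3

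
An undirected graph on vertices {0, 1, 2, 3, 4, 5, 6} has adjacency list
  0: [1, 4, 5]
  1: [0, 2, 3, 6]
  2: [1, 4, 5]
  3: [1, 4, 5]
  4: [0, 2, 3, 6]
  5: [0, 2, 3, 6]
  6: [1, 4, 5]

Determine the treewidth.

A width-3 tree decomposition is:
Bags: B1 = {1, 3, 4, 5}  B2 = {1, 2, 4, 5}  B3 = {1, 4, 5, 6}  B4 = {0, 1, 4, 5}
Tree: B1–B2, B2–B3, B3–B4
The largest bag has 4 vertices, giving width 3; this decomposition certifies tw(G) ≤ 3. For the lower bound: the 4 vertex sets {3,5}, {1,2}, {4}, {6} are disjoint, each induces a connected subgraph, and every pair is joined by at least one edge of G. Contracting each set to a single vertex therefore yields K_{4} as a minor, and since treewidth is minor-monotone, tw(G) ≥ tw(K_{4}) = 3. The upper and lower bounds meet at 3, so that is the treewidth.

3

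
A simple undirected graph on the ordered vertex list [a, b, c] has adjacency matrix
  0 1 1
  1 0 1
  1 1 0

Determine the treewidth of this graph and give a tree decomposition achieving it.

A single bag containing all 3 vertices is trivially a valid decomposition of width 2. Conversely, {a, b, c} is a clique of size 3, and the vertices of any clique must share a bag in every tree decomposition; so some bag has ≥ 3 vertices and tw(G) ≥ 2. Hence tw(G) = 2 exactly.

Treewidth 2.
One such decomposition:
Bags: B1 = {a, b, c}
Tree: (single bag)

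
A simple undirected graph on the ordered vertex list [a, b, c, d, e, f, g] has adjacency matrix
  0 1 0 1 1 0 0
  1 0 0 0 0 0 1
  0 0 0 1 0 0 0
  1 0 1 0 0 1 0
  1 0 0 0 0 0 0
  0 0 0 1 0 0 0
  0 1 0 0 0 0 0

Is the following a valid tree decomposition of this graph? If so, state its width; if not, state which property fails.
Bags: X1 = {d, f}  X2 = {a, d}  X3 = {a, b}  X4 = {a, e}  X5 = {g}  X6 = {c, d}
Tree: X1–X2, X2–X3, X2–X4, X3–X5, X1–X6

A tree decomposition must satisfy three properties: every vertex lies in some bag; for every edge, both endpoints lie together in some bag; and for every vertex, the bags containing it form a connected subtree. Here edge (b,g) lies in no bag, so the decomposition is invalid.

No — edge (b,g) lies in no bag.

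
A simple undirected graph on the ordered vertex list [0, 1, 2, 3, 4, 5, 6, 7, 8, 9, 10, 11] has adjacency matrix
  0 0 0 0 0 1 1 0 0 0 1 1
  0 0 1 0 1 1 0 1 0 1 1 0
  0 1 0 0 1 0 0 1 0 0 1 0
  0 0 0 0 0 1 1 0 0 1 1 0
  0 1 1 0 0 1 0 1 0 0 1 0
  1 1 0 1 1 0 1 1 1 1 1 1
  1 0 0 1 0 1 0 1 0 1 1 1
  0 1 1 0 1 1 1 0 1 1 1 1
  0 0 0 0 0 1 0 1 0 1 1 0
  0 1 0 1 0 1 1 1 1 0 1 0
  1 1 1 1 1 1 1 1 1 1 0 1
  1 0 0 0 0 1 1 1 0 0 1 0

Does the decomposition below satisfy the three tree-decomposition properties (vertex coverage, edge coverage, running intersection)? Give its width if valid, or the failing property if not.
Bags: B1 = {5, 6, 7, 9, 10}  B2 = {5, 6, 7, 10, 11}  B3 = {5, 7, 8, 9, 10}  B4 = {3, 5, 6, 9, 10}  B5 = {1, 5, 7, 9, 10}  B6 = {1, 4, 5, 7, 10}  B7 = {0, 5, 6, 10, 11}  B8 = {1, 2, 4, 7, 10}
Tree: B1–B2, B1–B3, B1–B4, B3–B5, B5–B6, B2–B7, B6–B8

Yes; width 4.

Vertex coverage: the bags together contain {0, 1, 2, 3, 4, 5, 6, 7, 8, 9, 10, 11}, the full vertex set. Edge coverage: each edge of G has both endpoints in at least one bag. Running intersection: for every vertex, the bags containing it form a connected subtree. All three properties hold, so this is a valid tree decomposition of width max|bag| − 1 = 4, and hence tw(G) ≤ 4.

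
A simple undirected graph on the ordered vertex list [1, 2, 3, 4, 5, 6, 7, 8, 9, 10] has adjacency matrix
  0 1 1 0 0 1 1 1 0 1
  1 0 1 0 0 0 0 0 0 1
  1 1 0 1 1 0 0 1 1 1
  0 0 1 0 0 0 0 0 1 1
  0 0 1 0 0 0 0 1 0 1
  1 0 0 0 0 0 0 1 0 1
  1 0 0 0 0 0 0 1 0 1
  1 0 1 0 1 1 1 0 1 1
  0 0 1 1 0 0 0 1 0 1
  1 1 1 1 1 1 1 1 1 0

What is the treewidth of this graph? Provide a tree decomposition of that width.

Each bag holds 4 vertices, so the decomposition has width 3, which upper-bounds the treewidth. On the other hand G contains the 4-clique {1, 3, 8, 10}. A clique must lie in a single bag of any decomposition, so no decomposition can have width below 3. Therefore the treewidth is 3.

Treewidth 3.
One optimal decomposition is:
Bags: B1 = {1, 7, 8, 10}  B2 = {1, 3, 8, 10}  B3 = {3, 5, 8, 10}  B4 = {1, 2, 3, 10}  B5 = {3, 8, 9, 10}  B6 = {1, 6, 8, 10}  B7 = {3, 4, 9, 10}
Tree: B1–B2, B2–B3, B2–B4, B3–B5, B2–B6, B5–B7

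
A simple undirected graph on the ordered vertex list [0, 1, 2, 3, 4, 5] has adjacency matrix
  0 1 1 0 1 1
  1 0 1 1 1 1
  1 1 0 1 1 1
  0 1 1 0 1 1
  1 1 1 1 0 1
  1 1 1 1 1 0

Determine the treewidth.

4

A width-4 tree decomposition is:
Bags: B1 = {1, 2, 3, 4, 5}  B2 = {0, 1, 2, 4, 5}
Tree: B1–B2
The largest bag has 5 vertices, giving width 4; this decomposition certifies tw(G) ≤ 4. On the other hand G contains the 5-clique {0, 1, 2, 4, 5}. A clique must lie in a single bag of any decomposition, so no decomposition can have width below 4. Hence tw(G) = 4 exactly.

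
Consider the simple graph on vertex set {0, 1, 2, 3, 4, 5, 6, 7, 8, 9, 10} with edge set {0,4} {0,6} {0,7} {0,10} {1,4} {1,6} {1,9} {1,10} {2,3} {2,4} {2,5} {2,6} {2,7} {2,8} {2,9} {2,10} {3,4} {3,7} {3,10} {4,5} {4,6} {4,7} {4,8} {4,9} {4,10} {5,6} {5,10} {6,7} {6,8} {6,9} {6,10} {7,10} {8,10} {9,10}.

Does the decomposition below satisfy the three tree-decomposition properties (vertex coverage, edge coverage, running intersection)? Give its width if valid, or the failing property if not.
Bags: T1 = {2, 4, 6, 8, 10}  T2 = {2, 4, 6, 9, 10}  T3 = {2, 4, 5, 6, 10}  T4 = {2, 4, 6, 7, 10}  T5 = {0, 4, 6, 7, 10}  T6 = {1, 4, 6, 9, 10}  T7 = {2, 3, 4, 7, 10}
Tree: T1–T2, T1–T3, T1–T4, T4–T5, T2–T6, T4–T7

Checking the three conditions: (i) the bags cover all of {0, 1, 2, 3, 4, 5, 6, 7, 8, 9, 10}; (ii) for each edge, some bag contains both endpoints; (iii) the bags containing any fixed vertex form a subtree. All hold, so the decomposition is valid with width 5 − 1 = 4.

Yes; width 4.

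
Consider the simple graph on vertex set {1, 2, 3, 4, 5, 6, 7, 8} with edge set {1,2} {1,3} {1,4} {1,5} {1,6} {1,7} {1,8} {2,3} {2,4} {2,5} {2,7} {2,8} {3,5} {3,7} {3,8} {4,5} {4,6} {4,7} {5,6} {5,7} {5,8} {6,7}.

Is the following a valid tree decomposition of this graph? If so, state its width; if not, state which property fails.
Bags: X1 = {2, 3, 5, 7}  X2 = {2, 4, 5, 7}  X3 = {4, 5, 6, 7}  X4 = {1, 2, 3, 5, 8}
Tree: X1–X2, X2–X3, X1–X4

No — edge (1,7) lies in no bag.

A tree decomposition must satisfy three properties: every vertex lies in some bag; for every edge, both endpoints lie together in some bag; and for every vertex, the bags containing it form a connected subtree. Here edge (1,7) lies in no bag, so the decomposition is invalid.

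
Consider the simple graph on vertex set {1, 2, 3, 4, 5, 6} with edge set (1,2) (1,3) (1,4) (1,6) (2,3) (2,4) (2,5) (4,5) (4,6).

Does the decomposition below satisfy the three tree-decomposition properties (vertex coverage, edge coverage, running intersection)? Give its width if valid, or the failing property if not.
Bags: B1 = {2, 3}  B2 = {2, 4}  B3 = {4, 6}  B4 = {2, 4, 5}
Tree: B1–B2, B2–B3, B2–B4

A tree decomposition must satisfy three properties: every vertex lies in some bag; for every edge, both endpoints lie together in some bag; and for every vertex, the bags containing it form a connected subtree. Here vertex 1 appears in no bag, so the decomposition is invalid.

No — vertex 1 appears in no bag.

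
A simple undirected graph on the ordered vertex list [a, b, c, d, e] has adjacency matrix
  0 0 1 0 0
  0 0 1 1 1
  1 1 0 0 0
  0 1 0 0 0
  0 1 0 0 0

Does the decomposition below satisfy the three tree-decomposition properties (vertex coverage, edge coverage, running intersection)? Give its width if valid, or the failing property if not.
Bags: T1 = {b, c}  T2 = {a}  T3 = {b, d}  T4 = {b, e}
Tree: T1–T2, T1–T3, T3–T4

A tree decomposition must satisfy three properties: every vertex lies in some bag; for every edge, both endpoints lie together in some bag; and for every vertex, the bags containing it form a connected subtree. Here edge (c,a) lies in no bag, so the decomposition is invalid.

No — edge (c,a) lies in no bag.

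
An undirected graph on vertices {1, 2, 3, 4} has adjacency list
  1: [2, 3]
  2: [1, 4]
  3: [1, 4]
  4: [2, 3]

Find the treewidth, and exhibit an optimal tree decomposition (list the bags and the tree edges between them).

Each bag holds 3 vertices, so the decomposition has width 2, which upper-bounds the treewidth. For the lower bound, G contains the cycle 4–3–1–2–4, so G is not a forest; only forests have treewidth ≤ 1, hence tw(G) ≥ 2. The upper and lower bounds meet at 2, so that is the treewidth.

Treewidth 2.
One such decomposition:
Bags: B1 = {1, 3, 4}  B2 = {1, 2, 4}
Tree: B1–B2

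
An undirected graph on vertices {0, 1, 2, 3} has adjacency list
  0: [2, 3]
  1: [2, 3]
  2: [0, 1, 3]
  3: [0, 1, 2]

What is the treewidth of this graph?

2

A width-2 tree decomposition is:
Bags: B1 = {1, 2, 3}  B2 = {0, 2, 3}
Tree: B1–B2
Every bag has size at most 3, so the width is 3 − 1 = 2 and tw(G) ≤ 2. For the lower bound, the 3 vertices {0, 2, 3} are pairwise adjacent, and any tree decomposition puts a clique entirely inside one bag — forcing width ≥ 2. The upper and lower bounds meet at 2, so that is the treewidth.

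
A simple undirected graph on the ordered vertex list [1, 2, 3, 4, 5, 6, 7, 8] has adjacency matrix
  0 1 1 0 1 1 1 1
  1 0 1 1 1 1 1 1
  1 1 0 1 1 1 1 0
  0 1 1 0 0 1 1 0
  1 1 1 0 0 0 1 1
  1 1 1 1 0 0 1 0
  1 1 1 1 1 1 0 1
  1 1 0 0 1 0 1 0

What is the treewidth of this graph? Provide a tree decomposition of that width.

Treewidth 4.
One optimal decomposition is:
Bags: B1 = {1, 2, 3, 5, 7}  B2 = {1, 2, 5, 7, 8}  B3 = {1, 2, 3, 6, 7}  B4 = {2, 3, 4, 6, 7}
Tree: B1–B2, B1–B3, B3–B4

Every bag has size at most 5, so the width is 5 − 1 = 4 and tw(G) ≤ 4. On the other hand G contains the 5-clique {1, 2, 5, 7, 8}. A clique must lie in a single bag of any decomposition, so no decomposition can have width below 4. Hence tw(G) = 4 exactly.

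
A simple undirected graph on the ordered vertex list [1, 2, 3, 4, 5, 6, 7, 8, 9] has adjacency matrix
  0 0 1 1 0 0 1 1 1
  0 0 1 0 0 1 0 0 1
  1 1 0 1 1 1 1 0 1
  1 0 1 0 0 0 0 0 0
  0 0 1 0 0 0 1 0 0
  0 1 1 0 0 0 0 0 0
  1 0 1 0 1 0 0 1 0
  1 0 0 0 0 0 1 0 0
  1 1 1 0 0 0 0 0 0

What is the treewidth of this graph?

2

A width-2 tree decomposition is:
Bags: B1 = {2, 3, 9}  B2 = {1, 3, 9}  B3 = {1, 3, 7}  B4 = {1, 3, 4}  B5 = {1, 7, 8}  B6 = {3, 5, 7}  B7 = {2, 3, 6}
Tree: B1–B2, B2–B3, B2–B4, B3–B5, B3–B6, B1–B7
Every bag has size at most 3, so the width is 3 − 1 = 2 and tw(G) ≤ 2. On the other hand G contains the 3-clique {1, 7, 8}. A clique must lie in a single bag of any decomposition, so no decomposition can have width below 2. Therefore the treewidth is 2.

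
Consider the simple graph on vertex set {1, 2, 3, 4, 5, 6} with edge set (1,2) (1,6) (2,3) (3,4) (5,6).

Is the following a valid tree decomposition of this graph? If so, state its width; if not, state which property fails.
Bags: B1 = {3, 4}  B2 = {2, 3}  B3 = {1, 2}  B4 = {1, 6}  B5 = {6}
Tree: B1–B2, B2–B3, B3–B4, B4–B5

A tree decomposition must satisfy three properties: every vertex lies in some bag; for every edge, both endpoints lie together in some bag; and for every vertex, the bags containing it form a connected subtree. Here vertex 5 appears in no bag, so the decomposition is invalid.

No — vertex 5 appears in no bag.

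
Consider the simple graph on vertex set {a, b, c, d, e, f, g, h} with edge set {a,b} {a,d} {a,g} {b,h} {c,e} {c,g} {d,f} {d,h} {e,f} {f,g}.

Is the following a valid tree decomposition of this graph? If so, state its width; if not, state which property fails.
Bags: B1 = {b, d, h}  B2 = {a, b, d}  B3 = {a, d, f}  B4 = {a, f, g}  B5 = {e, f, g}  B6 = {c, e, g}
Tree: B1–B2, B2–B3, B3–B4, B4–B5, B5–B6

Yes; width 2.

Every vertex of G appears in some bag (union = {a, b, c, d, e, f, g, h}); every edge is covered by a bag; and for each vertex v the set of bags containing v is connected in the bag tree. The decomposition is therefore valid. The largest bag has 3 vertices, so the width is 2.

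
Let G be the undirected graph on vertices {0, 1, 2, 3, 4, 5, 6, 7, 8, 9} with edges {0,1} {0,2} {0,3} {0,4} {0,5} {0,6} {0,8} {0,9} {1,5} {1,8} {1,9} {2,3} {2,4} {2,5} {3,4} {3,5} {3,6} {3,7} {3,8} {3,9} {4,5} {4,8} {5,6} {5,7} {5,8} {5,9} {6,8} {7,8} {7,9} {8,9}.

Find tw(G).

4

A width-4 tree decomposition is:
Bags: B1 = {0, 3, 5, 6, 8}  B2 = {0, 3, 5, 8, 9}  B3 = {0, 1, 5, 8, 9}  B4 = {3, 5, 7, 8, 9}  B5 = {0, 3, 4, 5, 8}  B6 = {0, 2, 3, 4, 5}
Tree: B1–B2, B2–B3, B2–B4, B1–B5, B5–B6
Every bag has size at most 5, so the width is 5 − 1 = 4 and tw(G) ≤ 4. For the lower bound, the 5 vertices {0, 1, 5, 8, 9} are pairwise adjacent, and any tree decomposition puts a clique entirely inside one bag — forcing width ≥ 4. The upper and lower bounds meet at 4, so that is the treewidth.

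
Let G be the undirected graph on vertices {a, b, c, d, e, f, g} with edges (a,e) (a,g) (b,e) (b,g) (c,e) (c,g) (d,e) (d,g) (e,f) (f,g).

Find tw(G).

2

A width-2 tree decomposition is:
Bags: B1 = {b, e, g}  B2 = {d, e, g}  B3 = {e, f, g}  B4 = {a, e, g}  B5 = {c, e, g}
Tree: B1–B2, B2–B3, B3–B4, B4–B5
Every bag has size at most 3, so the width is 3 − 1 = 2 and tw(G) ≤ 2. For the lower bound, G contains the cycle g–b–e–d–g, so G is not a forest; only forests have treewidth ≤ 1, hence tw(G) ≥ 2. Therefore the treewidth is 2.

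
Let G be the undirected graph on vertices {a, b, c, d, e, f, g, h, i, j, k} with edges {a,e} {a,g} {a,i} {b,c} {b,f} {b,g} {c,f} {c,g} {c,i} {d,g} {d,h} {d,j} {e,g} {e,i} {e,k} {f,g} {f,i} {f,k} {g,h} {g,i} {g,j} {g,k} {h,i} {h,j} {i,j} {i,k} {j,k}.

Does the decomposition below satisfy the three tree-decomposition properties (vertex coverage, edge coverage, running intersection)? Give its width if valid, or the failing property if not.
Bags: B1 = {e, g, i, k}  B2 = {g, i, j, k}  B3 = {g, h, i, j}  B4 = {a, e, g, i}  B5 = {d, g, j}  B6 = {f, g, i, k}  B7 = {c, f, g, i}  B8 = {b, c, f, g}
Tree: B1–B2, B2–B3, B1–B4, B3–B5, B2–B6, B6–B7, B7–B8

No — edge (h,d) lies in no bag.

A tree decomposition must satisfy three properties: every vertex lies in some bag; for every edge, both endpoints lie together in some bag; and for every vertex, the bags containing it form a connected subtree. Here edge (h,d) lies in no bag, so the decomposition is invalid.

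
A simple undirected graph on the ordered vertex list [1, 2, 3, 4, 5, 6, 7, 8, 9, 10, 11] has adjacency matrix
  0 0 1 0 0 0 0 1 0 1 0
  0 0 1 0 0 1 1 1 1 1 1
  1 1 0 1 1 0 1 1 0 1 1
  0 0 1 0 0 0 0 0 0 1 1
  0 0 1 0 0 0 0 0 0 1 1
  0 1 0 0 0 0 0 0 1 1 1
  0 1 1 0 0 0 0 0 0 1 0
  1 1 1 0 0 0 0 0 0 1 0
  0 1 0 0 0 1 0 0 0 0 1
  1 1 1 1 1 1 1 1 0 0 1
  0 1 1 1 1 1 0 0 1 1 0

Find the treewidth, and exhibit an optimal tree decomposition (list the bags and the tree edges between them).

Treewidth 3.
One such decomposition:
Bags: B1 = {3, 4, 10, 11}  B2 = {3, 5, 10, 11}  B3 = {2, 3, 10, 11}  B4 = {2, 3, 7, 10}  B5 = {2, 3, 8, 10}  B6 = {2, 6, 10, 11}  B7 = {2, 6, 9, 11}  B8 = {1, 3, 8, 10}
Tree: B1–B2, B2–B3, B3–B4, B4–B5, B3–B6, B6–B7, B5–B8

The largest bag has 4 vertices, giving width 3; this decomposition certifies tw(G) ≤ 3. On the other hand G contains the 4-clique {2, 6, 9, 11}. A clique must lie in a single bag of any decomposition, so no decomposition can have width below 3. Hence tw(G) = 3 exactly.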